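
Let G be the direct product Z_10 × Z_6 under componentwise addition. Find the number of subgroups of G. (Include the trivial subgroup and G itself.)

20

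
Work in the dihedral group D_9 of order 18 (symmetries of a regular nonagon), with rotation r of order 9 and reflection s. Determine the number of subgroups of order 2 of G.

9

|G| = 18 and 2 | 18, so subgroups of order 2 are possible by Lagrange.
The subgroups of order 2 are: {e, r^2s}; {e, r^3s}; {e, r^4s}; {e, r^5s}; … (9 in all).
So G has 9 subgroups of order 2.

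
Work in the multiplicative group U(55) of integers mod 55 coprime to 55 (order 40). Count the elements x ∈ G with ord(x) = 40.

0

No element of G has order 40 (even though 40 | 40).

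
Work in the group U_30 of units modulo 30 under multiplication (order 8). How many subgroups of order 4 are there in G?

|G| = 8 and 4 | 8, so subgroups of order 4 are possible by Lagrange.
The subgroups of order 4 are: {1, 11, 19, 29}; {1, 7, 13, 19}; {1, 17, 19, 23}.
So G has 3 subgroups of order 4.

3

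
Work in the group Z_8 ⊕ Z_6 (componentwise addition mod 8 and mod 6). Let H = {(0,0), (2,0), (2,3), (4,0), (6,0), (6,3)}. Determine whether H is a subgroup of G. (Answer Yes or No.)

Closure fails: (2,0) + (2,3) = (4,3) ∉ H. So H is not a subgroup.

No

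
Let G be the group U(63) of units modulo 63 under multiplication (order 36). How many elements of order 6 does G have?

24

Enumerating element orders in G gives 24 elements of order 6.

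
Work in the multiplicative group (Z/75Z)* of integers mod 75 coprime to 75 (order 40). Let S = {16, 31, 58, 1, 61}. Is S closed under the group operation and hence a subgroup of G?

No

58 ∈ S but its inverse 22 ∉ S, so S is not a subgroup.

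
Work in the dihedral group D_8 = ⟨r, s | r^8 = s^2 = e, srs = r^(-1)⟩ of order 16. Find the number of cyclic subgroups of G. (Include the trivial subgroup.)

Group the elements of G by the cyclic subgroup they generate; each cyclic subgroup of order d accounts for φ(d) elements.
Cyclic subgroups by order — order 1: 1; order 2: 9; order 4: 1; order 8: 1.
Total: 12.

12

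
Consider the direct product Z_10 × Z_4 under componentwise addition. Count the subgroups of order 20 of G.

|G| = 40 and 20 | 40, so subgroups of order 20 are possible by Lagrange.
The subgroups of order 20 are: {(0,0), (0,1), (0,2), (0,3), (2,0), (2,1), (2,2), (2,3), (4,0), (4,1), (4,2), (4,3), (6,0), (6,1), (6,2), (6,3), (8,0), (8,1), (8,2), (8,3)}; {(0,0), (0,2), (1,0), (1,2), (2,0), (2,2), (3,0), (3,2), (4,0), (4,2), (5,0), (5,2), (6,0), (6,2), (7,0), (7,2), (8,0), (8,2), (9,0), (9,2)}; {(0,0), (0,2), (1,1), (1,3), (2,0), (2,2), (3,1), (3,3), (4,0), (4,2), (5,1), (5,3), (6,0), (6,2), (7,1), (7,3), (8,0), (8,2), (9,1), (9,3)}.
So G has 3 subgroups of order 20.

3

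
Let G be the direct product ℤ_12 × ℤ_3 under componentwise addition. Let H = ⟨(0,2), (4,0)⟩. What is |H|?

9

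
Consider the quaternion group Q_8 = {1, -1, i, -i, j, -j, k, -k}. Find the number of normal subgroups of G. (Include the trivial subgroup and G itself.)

G has 6 subgroups. Checking conjugation-invariance by order — order 1: 1/1 normal; order 2: 1/1 normal; order 4: 3/3 normal; order 8: 1/1 normal.
Total normal subgroups: 6.

6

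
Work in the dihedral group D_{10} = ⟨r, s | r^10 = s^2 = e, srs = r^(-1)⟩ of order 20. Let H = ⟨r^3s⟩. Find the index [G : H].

|⟨r^3s⟩| = 2 and |G| = 20.
By Lagrange, [G : H] = |G|/|H| = 20/2 = 10.

10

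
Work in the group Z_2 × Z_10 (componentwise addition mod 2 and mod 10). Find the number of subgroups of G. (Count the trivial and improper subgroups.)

10

|G| = 20, so by Lagrange every subgroup order divides 20. Divisors: 1, 2, 4, 5, 10, 20.
Subgroups by order — order 1: 1; order 2: 3; order 4: 1; order 5: 1; order 10: 3; order 20: 1.
Total: 1 + 3 + 1 + 1 + 3 + 1 = 10.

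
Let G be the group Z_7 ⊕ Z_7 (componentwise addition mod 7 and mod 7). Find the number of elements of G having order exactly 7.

48

An element (a,b) has order lcm(ord(a), ord(b)); count pairs with lcm equal to 7.
Enumerating gives 48 such elements.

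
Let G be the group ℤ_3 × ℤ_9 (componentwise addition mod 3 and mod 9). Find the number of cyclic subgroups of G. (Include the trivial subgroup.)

8

Each element a generates a cyclic subgroup ⟨a⟩; distinct elements may generate the same one (a cyclic group of order d has φ(d) generators).
Cyclic subgroups by order — order 1: 1; order 3: 4; order 9: 3.
Total: 8.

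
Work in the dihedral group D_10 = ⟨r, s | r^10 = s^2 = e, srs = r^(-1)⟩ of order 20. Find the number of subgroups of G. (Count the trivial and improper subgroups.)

22

|G| = 20, so by Lagrange every subgroup order divides 20. Divisors: 1, 2, 4, 5, 10, 20.
Subgroups by order — order 1: 1; order 2: 11; order 4: 5; order 5: 1; order 10: 3; order 20: 1.
Total: 1 + 11 + 5 + 1 + 3 + 1 = 22.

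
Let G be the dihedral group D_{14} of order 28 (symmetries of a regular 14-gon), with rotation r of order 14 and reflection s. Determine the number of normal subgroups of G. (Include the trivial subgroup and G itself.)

G has 28 subgroups. Checking conjugation-invariance by order — order 1: 1/1 normal; order 2: 1/15 normal; order 4: 0/7 normal; order 7: 1/1 normal; order 14: 3/3 normal; order 28: 1/1 normal.
Total normal subgroups: 7.

7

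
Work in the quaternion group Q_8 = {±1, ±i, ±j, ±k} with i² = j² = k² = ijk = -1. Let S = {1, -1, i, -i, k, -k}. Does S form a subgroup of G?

|S| = 6 does not divide |G| = 8, so by Lagrange S is not a subgroup.

No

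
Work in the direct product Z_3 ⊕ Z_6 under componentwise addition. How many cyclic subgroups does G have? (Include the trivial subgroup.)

A cyclic subgroup of order d is generated by each of its φ(d) elements of order d, so the cyclic subgroups of order d number (#elements of order d)/φ(d).
Cyclic subgroups by order — order 1: 1; order 2: 1; order 3: 4; order 6: 4.
Total: 10.

10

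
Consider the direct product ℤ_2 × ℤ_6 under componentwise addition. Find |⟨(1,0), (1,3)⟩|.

4

|⟨(1,0)⟩| = 2 and |⟨(1,3)⟩| = 2, so |H| is a multiple of lcm(2, 2) = 2 and divides |G| = 12.
Closing under the operation: H = {(0,0), (0,3), (1,0), (1,3)}, so |H| = 4.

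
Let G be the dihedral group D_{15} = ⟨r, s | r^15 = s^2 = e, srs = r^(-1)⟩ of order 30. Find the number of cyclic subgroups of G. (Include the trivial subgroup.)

19

Each element a generates a cyclic subgroup ⟨a⟩; distinct elements may generate the same one (a cyclic group of order d has φ(d) generators).
Cyclic subgroups by order — order 1: 1; order 2: 15; order 3: 1; order 5: 1; order 15: 1.
Total: 19.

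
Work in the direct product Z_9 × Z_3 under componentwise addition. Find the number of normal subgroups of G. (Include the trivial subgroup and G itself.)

10

G is abelian, so every subgroup is normal.
G has 10 subgroups in total, hence 10 normal subgroups.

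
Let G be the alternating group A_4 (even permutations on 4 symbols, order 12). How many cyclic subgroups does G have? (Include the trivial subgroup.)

Group the elements of G by the cyclic subgroup they generate; each cyclic subgroup of order d accounts for φ(d) elements.
Cyclic subgroups by order — order 1: 1; order 2: 3; order 3: 4.
Total: 8.

8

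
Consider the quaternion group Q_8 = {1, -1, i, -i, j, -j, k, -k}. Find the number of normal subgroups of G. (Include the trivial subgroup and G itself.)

G has 6 subgroups. Checking conjugation-invariance by order — order 1: 1/1 normal; order 2: 1/1 normal; order 4: 3/3 normal; order 8: 1/1 normal.
Total normal subgroups: 6.

6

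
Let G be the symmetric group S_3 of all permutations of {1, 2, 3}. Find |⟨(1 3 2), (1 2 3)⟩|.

|⟨(1 3 2)⟩| = 3 and |⟨(1 2 3)⟩| = 3, so |H| is a multiple of lcm(3, 3) = 3 and divides |G| = 6.
Closing under the operation: H = {e, (1 2 3), (1 3 2)}, so |H| = 3.

3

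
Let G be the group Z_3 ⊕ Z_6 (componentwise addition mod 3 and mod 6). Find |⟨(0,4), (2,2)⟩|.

|⟨(0,4)⟩| = 3 and |⟨(2,2)⟩| = 3, so |H| is a multiple of lcm(3, 3) = 3 and divides |G| = 18.
Closing under the operation: H = {(0,0), (0,2), (0,4), (1,0), (1,2), (1,4), (2,0), (2,2), (2,4)}, so |H| = 9.

9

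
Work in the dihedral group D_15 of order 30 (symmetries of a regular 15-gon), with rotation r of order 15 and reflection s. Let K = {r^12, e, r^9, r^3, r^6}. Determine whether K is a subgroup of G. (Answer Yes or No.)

Yes

|K| = 5 divides |G| = 30, consistent with Lagrange.
K contains the identity, every element's inverse is in K, and K is closed under ·: it is a subgroup.
In fact K = ⟨r^9⟩.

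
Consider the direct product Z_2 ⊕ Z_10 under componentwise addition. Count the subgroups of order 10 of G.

3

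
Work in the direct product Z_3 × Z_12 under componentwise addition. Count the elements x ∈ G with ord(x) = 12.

An element (a,b) has order lcm(ord(a), ord(b)); count pairs with lcm equal to 12.
Enumerating gives 16 such elements.

16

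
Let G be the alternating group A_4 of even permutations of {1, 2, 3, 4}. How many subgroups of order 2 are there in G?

3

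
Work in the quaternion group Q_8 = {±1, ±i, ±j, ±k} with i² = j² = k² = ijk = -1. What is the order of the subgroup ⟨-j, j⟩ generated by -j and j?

|⟨-j⟩| = 4 and |⟨j⟩| = 4, so |H| is a multiple of lcm(4, 4) = 4 and divides |G| = 8.
Closing under the operation: H = {1, -1, j, -j}, so |H| = 4.

4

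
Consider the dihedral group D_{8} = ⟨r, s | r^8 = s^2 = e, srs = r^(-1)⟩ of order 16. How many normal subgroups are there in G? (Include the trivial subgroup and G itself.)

7

G has 19 subgroups. Checking conjugation-invariance by order — order 1: 1/1 normal; order 2: 1/9 normal; order 4: 1/5 normal; order 8: 3/3 normal; order 16: 1/1 normal.
Total normal subgroups: 7.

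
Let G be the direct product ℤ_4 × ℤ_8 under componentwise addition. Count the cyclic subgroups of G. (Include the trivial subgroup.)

14

Group the elements of G by the cyclic subgroup they generate; each cyclic subgroup of order d accounts for φ(d) elements.
Cyclic subgroups by order — order 1: 1; order 2: 3; order 4: 6; order 8: 4.
Total: 14.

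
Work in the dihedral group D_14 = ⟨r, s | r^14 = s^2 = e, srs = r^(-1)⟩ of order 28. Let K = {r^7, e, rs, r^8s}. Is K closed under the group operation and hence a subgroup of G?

|K| = 4 divides |G| = 28, consistent with Lagrange.
K contains the identity, every element's inverse is in K, and K is closed under ·: it is a subgroup.

Yes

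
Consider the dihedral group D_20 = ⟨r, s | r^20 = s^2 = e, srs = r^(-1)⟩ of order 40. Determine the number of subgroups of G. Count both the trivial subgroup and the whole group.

48

|G| = 40, so by Lagrange every subgroup order divides 40. Divisors: 1, 2, 4, 5, 8, 10, 20, 40.
Subgroups by order — order 1: 1; order 2: 21; order 4: 11; order 5: 1; order 8: 5; order 10: 5; order 20: 3; order 40: 1.
Total: 1 + 21 + 11 + 1 + 5 + 5 + 3 + 1 = 48.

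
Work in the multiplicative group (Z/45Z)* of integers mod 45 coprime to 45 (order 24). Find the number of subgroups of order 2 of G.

3

|G| = 24 and 2 | 24, so subgroups of order 2 are possible by Lagrange.
The subgroups of order 2 are: {1, 19}; {1, 26}; {1, 44}.
So G has 3 subgroups of order 2.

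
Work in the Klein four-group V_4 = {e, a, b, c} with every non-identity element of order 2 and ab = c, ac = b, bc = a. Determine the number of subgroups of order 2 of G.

3

|G| = 4 and 2 | 4, so subgroups of order 2 are possible by Lagrange.
The subgroups of order 2 are: {e, a}; {e, b}; {e, c}.
So G has 3 subgroups of order 2.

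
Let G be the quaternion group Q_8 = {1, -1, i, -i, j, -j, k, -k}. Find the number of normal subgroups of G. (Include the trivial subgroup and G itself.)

6

G has 6 subgroups. Checking conjugation-invariance by order — order 1: 1/1 normal; order 2: 1/1 normal; order 4: 3/3 normal; order 8: 1/1 normal.
Total normal subgroups: 6.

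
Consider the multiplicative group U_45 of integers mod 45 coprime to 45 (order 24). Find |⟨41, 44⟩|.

|⟨41⟩| = 6 and |⟨44⟩| = 2, so |H| is a multiple of lcm(6, 2) = 6 and divides |G| = 24.
Closing under the operation: H = {1, 4, 11, 14, 16, 19, 26, 29, 31, 34, 41, 44}, so |H| = 12.

12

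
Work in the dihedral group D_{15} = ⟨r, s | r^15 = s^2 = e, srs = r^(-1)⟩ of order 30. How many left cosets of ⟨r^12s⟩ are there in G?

|⟨r^12s⟩| = 2 and |G| = 30.
By Lagrange, [G : H] = |G|/|H| = 30/2 = 15.

15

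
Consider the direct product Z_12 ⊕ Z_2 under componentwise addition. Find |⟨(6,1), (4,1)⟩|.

12

|⟨(6,1)⟩| = 2 and |⟨(4,1)⟩| = 6, so |H| is a multiple of lcm(2, 6) = 6 and divides |G| = 24.
Closing under the operation: H = {(0,0), (0,1), (2,0), (2,1), (4,0), (4,1), (6,0), (6,1), (8,0), (8,1), (10,0), (10,1)}, so |H| = 12.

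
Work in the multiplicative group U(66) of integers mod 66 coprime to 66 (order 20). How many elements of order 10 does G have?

12

Enumerating element orders in G gives 12 elements of order 10.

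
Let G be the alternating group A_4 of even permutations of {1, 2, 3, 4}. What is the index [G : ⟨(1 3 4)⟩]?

4

|⟨(1 3 4)⟩| = 3 and |G| = 12.
By Lagrange, [G : H] = |G|/|H| = 12/3 = 4.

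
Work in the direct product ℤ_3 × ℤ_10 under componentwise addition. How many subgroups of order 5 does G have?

1

|G| = 30 and 5 | 30, so subgroups of order 5 are possible by Lagrange.
The subgroups of order 5 are: {(0,0), (0,2), (0,4), (0,6), (0,8)}.
So G has 1 subgroup of order 5.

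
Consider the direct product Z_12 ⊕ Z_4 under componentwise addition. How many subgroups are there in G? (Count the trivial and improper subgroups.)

|G| = 48, so by Lagrange every subgroup order divides 48. Divisors: 1, 2, 3, 4, 6, 8, 12, 16, 24, 48.
Subgroups by order — order 1: 1; order 2: 3; order 3: 1; order 4: 7; order 6: 3; order 8: 3; order 12: 7; order 16: 1; order 24: 3; order 48: 1.
Total: 1 + 3 + 1 + 7 + 3 + 3 + 7 + 1 + 3 + 1 = 30.

30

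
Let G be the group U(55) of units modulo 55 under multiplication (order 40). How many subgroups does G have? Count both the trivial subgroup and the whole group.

16

|G| = 40, so by Lagrange every subgroup order divides 40. Divisors: 1, 2, 4, 5, 8, 10, 20, 40.
Subgroups by order — order 1: 1; order 2: 3; order 4: 3; order 5: 1; order 8: 1; order 10: 3; order 20: 3; order 40: 1.
Total: 1 + 3 + 3 + 1 + 1 + 3 + 3 + 1 = 16.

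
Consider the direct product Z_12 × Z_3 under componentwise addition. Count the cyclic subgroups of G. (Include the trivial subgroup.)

Group the elements of G by the cyclic subgroup they generate; each cyclic subgroup of order d accounts for φ(d) elements.
Cyclic subgroups by order — order 1: 1; order 2: 1; order 3: 4; order 4: 1; order 6: 4; order 12: 4.
Total: 15.

15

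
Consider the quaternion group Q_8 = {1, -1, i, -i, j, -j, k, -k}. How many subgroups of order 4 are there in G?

3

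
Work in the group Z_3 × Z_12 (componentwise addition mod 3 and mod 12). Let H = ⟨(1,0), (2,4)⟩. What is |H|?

|⟨(1,0)⟩| = 3 and |⟨(2,4)⟩| = 3, so |H| is a multiple of lcm(3, 3) = 3 and divides |G| = 36.
Closing under the operation: H = {(0,0), (0,4), (0,8), (1,0), (1,4), (1,8), (2,0), (2,4), (2,8)}, so |H| = 9.

9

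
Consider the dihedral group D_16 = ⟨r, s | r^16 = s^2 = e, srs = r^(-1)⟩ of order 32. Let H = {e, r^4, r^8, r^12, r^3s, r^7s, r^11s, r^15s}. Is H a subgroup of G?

Yes

|H| = 8 divides |G| = 32, consistent with Lagrange.
H contains the identity, every element's inverse is in H, and H is closed under ·: it is a subgroup.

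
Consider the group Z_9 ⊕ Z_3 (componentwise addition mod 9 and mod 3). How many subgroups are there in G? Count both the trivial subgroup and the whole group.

10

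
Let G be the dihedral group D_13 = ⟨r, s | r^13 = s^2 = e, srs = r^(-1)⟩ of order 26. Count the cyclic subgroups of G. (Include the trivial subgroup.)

Group the elements of G by the cyclic subgroup they generate; each cyclic subgroup of order d accounts for φ(d) elements.
Cyclic subgroups by order — order 1: 1; order 2: 13; order 13: 1.
Total: 15.

15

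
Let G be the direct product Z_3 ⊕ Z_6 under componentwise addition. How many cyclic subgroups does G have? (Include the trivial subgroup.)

10

A cyclic subgroup of order d is generated by each of its φ(d) elements of order d, so the cyclic subgroups of order d number (#elements of order d)/φ(d).
Cyclic subgroups by order — order 1: 1; order 2: 1; order 3: 4; order 6: 4.
Total: 10.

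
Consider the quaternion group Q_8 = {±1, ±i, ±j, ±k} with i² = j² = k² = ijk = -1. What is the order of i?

4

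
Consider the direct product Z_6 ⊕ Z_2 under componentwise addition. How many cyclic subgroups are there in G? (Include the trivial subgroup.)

8

Each element a generates a cyclic subgroup ⟨a⟩; distinct elements may generate the same one (a cyclic group of order d has φ(d) generators).
Cyclic subgroups by order — order 1: 1; order 2: 3; order 3: 1; order 6: 3.
Total: 8.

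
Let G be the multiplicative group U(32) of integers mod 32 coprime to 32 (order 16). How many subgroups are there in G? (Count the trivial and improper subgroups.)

11

|G| = 16, so by Lagrange every subgroup order divides 16. Divisors: 1, 2, 4, 8, 16.
Subgroups by order — order 1: 1; order 2: 3; order 4: 3; order 8: 3; order 16: 1.
Total: 1 + 3 + 3 + 3 + 1 = 11.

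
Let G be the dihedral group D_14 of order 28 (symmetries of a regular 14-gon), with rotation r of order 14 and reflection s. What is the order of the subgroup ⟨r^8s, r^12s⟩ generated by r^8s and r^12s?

|⟨r^8s⟩| = 2 and |⟨r^12s⟩| = 2, so |H| is a multiple of lcm(2, 2) = 2 and divides |G| = 28.
Closing under the operation: H = {e, r^2, r^4, r^6, r^8, r^10, r^12, s, r^2s, r^4s, r^6s, r^8s, r^10s, r^12s}, so |H| = 14.

14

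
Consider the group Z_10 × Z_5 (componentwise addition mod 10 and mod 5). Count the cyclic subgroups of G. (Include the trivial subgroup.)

14

A cyclic subgroup of order d is generated by each of its φ(d) elements of order d, so the cyclic subgroups of order d number (#elements of order d)/φ(d).
Cyclic subgroups by order — order 1: 1; order 2: 1; order 5: 6; order 10: 6.
Total: 14.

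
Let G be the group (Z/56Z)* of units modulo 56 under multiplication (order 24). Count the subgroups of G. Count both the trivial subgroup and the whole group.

32

|G| = 24, so by Lagrange every subgroup order divides 24. Divisors: 1, 2, 3, 4, 6, 8, 12, 24.
Subgroups by order — order 1: 1; order 2: 7; order 3: 1; order 4: 7; order 6: 7; order 8: 1; order 12: 7; order 24: 1.
Total: 1 + 7 + 1 + 7 + 7 + 1 + 7 + 1 = 32.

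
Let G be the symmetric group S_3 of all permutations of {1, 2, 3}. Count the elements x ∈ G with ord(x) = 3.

2

The elements of order 3 are: (1 2 3), (1 3 2).
That's 2.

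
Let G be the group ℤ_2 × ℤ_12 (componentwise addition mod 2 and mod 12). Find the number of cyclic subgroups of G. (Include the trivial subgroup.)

A cyclic subgroup of order d is generated by each of its φ(d) elements of order d, so the cyclic subgroups of order d number (#elements of order d)/φ(d).
Cyclic subgroups by order — order 1: 1; order 2: 3; order 3: 1; order 4: 2; order 6: 3; order 12: 2.
Total: 12.

12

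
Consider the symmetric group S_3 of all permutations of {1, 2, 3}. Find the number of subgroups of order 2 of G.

|G| = 6 and 2 | 6, so subgroups of order 2 are possible by Lagrange.
The subgroups of order 2 are: {e, (1 2)}; {e, (1 3)}; {e, (2 3)}.
So G has 3 subgroups of order 2.

3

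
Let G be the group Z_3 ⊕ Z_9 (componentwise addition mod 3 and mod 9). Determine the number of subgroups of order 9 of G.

4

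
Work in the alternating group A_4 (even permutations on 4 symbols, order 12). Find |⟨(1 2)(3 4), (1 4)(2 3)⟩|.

4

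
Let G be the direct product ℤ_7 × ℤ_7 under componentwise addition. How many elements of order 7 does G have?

48

An element (a,b) has order lcm(ord(a), ord(b)); count pairs with lcm equal to 7.
Enumerating gives 48 such elements.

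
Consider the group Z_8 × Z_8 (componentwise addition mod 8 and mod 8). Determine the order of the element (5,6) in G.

8

The order of (5,6) in Z_8 × Z_8 is lcm(ord(5) in Z_8, ord(6) in Z_8).
ord(5) = 8 and ord(6) = 4, so |⟨(5,6)⟩| = lcm(8, 4) = 8.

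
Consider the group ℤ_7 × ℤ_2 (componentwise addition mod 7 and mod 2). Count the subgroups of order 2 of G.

1

|G| = 14 and 2 | 14, so subgroups of order 2 are possible by Lagrange.
The subgroups of order 2 are: {(0,0), (0,1)}.
So G has 1 subgroup of order 2.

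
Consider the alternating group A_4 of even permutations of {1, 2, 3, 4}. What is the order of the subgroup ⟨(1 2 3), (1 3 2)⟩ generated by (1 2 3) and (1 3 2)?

3

|⟨(1 2 3)⟩| = 3 and |⟨(1 3 2)⟩| = 3, so |H| is a multiple of lcm(3, 3) = 3 and divides |G| = 12.
Closing under the operation: H = {e, (1 2 3), (1 3 2)}, so |H| = 3.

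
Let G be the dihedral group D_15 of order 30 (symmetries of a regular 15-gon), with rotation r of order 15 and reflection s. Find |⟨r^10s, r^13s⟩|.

|⟨r^10s⟩| = 2 and |⟨r^13s⟩| = 2, so |H| is a multiple of lcm(2, 2) = 2 and divides |G| = 30.
Closing under the operation: H = {e, r^3, r^6, r^9, r^12, rs, r^4s, r^7s, r^10s, r^13s}, so |H| = 10.

10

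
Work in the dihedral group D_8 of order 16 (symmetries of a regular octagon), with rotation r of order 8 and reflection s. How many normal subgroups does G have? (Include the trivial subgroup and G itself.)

7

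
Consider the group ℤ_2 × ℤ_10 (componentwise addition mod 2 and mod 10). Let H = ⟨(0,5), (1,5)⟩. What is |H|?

4

|⟨(0,5)⟩| = 2 and |⟨(1,5)⟩| = 2, so |H| is a multiple of lcm(2, 2) = 2 and divides |G| = 20.
Closing under the operation: H = {(0,0), (0,5), (1,0), (1,5)}, so |H| = 4.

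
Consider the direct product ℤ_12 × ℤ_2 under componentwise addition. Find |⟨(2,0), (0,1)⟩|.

|⟨(2,0)⟩| = 6 and |⟨(0,1)⟩| = 2, so |H| is a multiple of lcm(6, 2) = 6 and divides |G| = 24.
Closing under the operation: H = {(0,0), (0,1), (2,0), (2,1), (4,0), (4,1), (6,0), (6,1), (8,0), (8,1), (10,0), (10,1)}, so |H| = 12.

12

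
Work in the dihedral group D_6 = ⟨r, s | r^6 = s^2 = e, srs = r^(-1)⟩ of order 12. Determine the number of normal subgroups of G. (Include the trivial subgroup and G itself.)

G has 16 subgroups. Checking conjugation-invariance by order — order 1: 1/1 normal; order 2: 1/7 normal; order 3: 1/1 normal; order 4: 0/3 normal; order 6: 3/3 normal; order 12: 1/1 normal.
Total normal subgroups: 7.

7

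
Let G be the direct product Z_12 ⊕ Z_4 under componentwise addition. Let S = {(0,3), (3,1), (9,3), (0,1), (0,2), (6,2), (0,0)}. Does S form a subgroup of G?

|S| = 7 does not divide |G| = 48, so by Lagrange S is not a subgroup.

No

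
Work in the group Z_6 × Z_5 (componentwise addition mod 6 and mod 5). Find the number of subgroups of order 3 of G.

|G| = 30 and 3 | 30, so subgroups of order 3 are possible by Lagrange.
The subgroups of order 3 are: {(0,0), (2,0), (4,0)}.
So G has 1 subgroup of order 3.

1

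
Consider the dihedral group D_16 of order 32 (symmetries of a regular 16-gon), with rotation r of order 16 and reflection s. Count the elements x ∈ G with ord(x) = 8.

The elements of order 8 are: r^2, r^6, r^10, r^14.
That's 4.

4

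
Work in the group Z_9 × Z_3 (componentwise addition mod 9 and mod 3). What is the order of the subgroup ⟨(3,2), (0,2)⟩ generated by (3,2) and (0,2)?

9

|⟨(3,2)⟩| = 3 and |⟨(0,2)⟩| = 3, so |H| is a multiple of lcm(3, 3) = 3 and divides |G| = 27.
Closing under the operation: H = {(0,0), (0,1), (0,2), (3,0), (3,1), (3,2), (6,0), (6,1), (6,2)}, so |H| = 9.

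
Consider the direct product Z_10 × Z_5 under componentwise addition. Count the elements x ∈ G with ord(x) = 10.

An element (a,b) has order lcm(ord(a), ord(b)); count pairs with lcm equal to 10.
Enumerating gives 24 such elements.

24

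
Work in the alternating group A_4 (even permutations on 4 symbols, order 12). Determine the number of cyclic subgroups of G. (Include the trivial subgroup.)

8

Group the elements of G by the cyclic subgroup they generate; each cyclic subgroup of order d accounts for φ(d) elements.
Cyclic subgroups by order — order 1: 1; order 2: 3; order 3: 4.
Total: 8.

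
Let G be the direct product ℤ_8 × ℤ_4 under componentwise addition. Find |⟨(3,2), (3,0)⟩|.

16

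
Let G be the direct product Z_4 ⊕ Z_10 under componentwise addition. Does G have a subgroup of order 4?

Yes

4 | 40. A subgroup of order 4 is {(0,0), (0,5), (2,0), (2,5)}.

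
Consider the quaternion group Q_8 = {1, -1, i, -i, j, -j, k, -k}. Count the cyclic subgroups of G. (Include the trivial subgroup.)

Group the elements of G by the cyclic subgroup they generate; each cyclic subgroup of order d accounts for φ(d) elements.
Cyclic subgroups by order — order 1: 1; order 2: 1; order 4: 3.
Total: 5.

5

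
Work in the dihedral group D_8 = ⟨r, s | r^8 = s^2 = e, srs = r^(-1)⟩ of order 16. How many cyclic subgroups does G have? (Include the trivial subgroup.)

Group the elements of G by the cyclic subgroup they generate; each cyclic subgroup of order d accounts for φ(d) elements.
Cyclic subgroups by order — order 1: 1; order 2: 9; order 4: 1; order 8: 1.
Total: 12.

12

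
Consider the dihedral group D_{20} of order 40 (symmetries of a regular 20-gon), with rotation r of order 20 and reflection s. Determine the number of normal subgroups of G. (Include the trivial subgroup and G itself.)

G has 48 subgroups. Checking conjugation-invariance by order — order 1: 1/1 normal; order 2: 1/21 normal; order 4: 1/11 normal; order 5: 1/1 normal; order 8: 0/5 normal; order 10: 1/5 normal; order 20: 3/3 normal; order 40: 1/1 normal.
Total normal subgroups: 9.

9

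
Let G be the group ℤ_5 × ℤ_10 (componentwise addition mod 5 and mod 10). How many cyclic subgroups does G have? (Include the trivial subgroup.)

14

Group the elements of G by the cyclic subgroup they generate; each cyclic subgroup of order d accounts for φ(d) elements.
Cyclic subgroups by order — order 1: 1; order 2: 1; order 5: 6; order 10: 6.
Total: 14.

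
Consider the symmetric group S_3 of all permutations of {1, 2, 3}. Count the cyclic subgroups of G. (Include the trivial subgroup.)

5

A cyclic subgroup of order d is generated by each of its φ(d) elements of order d, so the cyclic subgroups of order d number (#elements of order d)/φ(d).
Cyclic subgroups by order — order 1: 1; order 2: 3; order 3: 1.
Total: 5.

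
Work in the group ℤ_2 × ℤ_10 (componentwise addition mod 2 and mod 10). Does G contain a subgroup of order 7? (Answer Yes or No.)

No

7 does not divide |G| = 20, so by Lagrange no subgroup of order 7 exists.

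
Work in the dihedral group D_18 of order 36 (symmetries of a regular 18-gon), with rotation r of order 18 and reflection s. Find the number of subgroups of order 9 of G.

1

|G| = 36 and 9 | 36, so subgroups of order 9 are possible by Lagrange.
The subgroups of order 9 are: {e, r^2, r^4, r^6, r^8, r^10, r^12, r^14, r^16}.
So G has 1 subgroup of order 9.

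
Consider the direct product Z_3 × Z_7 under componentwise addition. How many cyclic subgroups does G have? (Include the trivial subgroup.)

4

A cyclic subgroup of order d is generated by each of its φ(d) elements of order d, so the cyclic subgroups of order d number (#elements of order d)/φ(d).
Cyclic subgroups by order — order 1: 1; order 3: 1; order 7: 1; order 21: 1.
Total: 4.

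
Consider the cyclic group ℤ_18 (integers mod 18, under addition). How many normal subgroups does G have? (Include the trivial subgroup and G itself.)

6

G is abelian, so every subgroup is normal.
G has 6 subgroups in total, hence 6 normal subgroups.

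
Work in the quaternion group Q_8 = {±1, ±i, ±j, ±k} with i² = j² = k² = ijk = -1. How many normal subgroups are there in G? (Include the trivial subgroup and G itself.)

6

G has 6 subgroups. Checking conjugation-invariance by order — order 1: 1/1 normal; order 2: 1/1 normal; order 4: 3/3 normal; order 8: 1/1 normal.
Total normal subgroups: 6.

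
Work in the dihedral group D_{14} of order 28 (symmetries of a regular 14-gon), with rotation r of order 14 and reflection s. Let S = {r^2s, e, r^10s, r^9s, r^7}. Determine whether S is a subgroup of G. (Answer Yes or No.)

No

|S| = 5 does not divide |G| = 28, so by Lagrange S is not a subgroup.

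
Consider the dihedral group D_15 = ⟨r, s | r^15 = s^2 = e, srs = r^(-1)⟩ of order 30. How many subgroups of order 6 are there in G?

|G| = 30 and 6 | 30, so subgroups of order 6 are possible by Lagrange.
The subgroups of order 6 are: {e, r^5, r^10, s, r^5s, r^10s}; {e, r^5, r^10, rs, r^6s, r^11s}; {e, r^5, r^10, r^2s, r^7s, r^12s}; {e, r^5, r^10, r^3s, r^8s, r^13s}; … (5 in all).
So G has 5 subgroups of order 6.

5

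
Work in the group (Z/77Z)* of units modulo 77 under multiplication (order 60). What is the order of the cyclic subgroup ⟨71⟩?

5

Compute successive powers of 71 mod 77: 71, 36, 15, 64, 1; 71^5 ≡ 1 (mod 77).
So |⟨71⟩| = 5.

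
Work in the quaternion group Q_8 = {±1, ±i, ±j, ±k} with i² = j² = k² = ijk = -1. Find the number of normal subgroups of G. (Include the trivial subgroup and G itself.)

G has 6 subgroups. Checking conjugation-invariance by order — order 1: 1/1 normal; order 2: 1/1 normal; order 4: 3/3 normal; order 8: 1/1 normal.
Total normal subgroups: 6.

6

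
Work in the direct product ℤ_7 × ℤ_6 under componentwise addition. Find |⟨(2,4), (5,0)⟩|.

|⟨(2,4)⟩| = 21 and |⟨(5,0)⟩| = 7, so |H| is a multiple of lcm(21, 7) = 21 and divides |G| = 42.
Closing under the operation: H = {(0,0), (0,2), (0,4), (1,0), (1,2), (1,4), (2,0), (2,2), (2,4), (3,0), (3,2), (3,4), (4,0), (4,2), (4,4), (5,0), (5,2), (5,4), (6,0), (6,2), (6,4)}, so |H| = 21.

21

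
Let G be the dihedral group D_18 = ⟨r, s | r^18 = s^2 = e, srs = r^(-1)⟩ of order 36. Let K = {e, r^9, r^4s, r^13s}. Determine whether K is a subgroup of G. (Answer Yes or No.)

|K| = 4 divides |G| = 36, consistent with Lagrange.
K contains the identity, every element's inverse is in K, and K is closed under ·: it is a subgroup.

Yes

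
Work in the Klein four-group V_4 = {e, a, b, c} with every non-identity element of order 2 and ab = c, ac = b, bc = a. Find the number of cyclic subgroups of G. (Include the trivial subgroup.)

4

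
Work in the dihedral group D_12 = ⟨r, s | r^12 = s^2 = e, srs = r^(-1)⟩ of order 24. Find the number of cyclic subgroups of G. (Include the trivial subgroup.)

18

A cyclic subgroup of order d is generated by each of its φ(d) elements of order d, so the cyclic subgroups of order d number (#elements of order d)/φ(d).
Cyclic subgroups by order — order 1: 1; order 2: 13; order 3: 1; order 4: 1; order 6: 1; order 12: 1.
Total: 18.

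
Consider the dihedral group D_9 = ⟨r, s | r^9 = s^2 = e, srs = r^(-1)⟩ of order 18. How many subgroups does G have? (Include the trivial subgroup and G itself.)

16

|G| = 18, so by Lagrange every subgroup order divides 18. Divisors: 1, 2, 3, 6, 9, 18.
Subgroups by order — order 1: 1; order 2: 9; order 3: 1; order 6: 3; order 9: 1; order 18: 1.
Total: 1 + 9 + 1 + 3 + 1 + 1 = 16.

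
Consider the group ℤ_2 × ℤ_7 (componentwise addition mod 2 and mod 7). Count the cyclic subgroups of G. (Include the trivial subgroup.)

Group the elements of G by the cyclic subgroup they generate; each cyclic subgroup of order d accounts for φ(d) elements.
Cyclic subgroups by order — order 1: 1; order 2: 1; order 7: 1; order 14: 1.
Total: 4.

4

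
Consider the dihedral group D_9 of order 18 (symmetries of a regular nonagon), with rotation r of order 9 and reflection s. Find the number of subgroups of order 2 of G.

9

|G| = 18 and 2 | 18, so subgroups of order 2 are possible by Lagrange.
The subgroups of order 2 are: {e, r^2s}; {e, r^3s}; {e, r^4s}; {e, r^5s}; … (9 in all).
So G has 9 subgroups of order 2.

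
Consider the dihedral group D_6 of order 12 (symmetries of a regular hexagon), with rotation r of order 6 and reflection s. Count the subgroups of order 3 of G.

|G| = 12 and 3 | 12, so subgroups of order 3 are possible by Lagrange.
The subgroups of order 3 are: {e, r^2, r^4}.
So G has 1 subgroup of order 3.

1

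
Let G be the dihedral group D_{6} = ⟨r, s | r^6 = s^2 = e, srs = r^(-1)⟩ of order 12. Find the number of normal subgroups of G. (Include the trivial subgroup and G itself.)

G has 16 subgroups. Checking conjugation-invariance by order — order 1: 1/1 normal; order 2: 1/7 normal; order 3: 1/1 normal; order 4: 0/3 normal; order 6: 3/3 normal; order 12: 1/1 normal.
Total normal subgroups: 7.

7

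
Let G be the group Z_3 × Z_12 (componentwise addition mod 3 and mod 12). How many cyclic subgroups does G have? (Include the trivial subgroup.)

A cyclic subgroup of order d is generated by each of its φ(d) elements of order d, so the cyclic subgroups of order d number (#elements of order d)/φ(d).
Cyclic subgroups by order — order 1: 1; order 2: 1; order 3: 4; order 4: 1; order 6: 4; order 12: 4.
Total: 15.

15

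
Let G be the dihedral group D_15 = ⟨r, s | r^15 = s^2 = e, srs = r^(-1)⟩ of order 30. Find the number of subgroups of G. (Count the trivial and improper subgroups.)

28

|G| = 30, so by Lagrange every subgroup order divides 30. Divisors: 1, 2, 3, 5, 6, 10, 15, 30.
Subgroups by order — order 1: 1; order 2: 15; order 3: 1; order 5: 1; order 6: 5; order 10: 3; order 15: 1; order 30: 1.
Total: 1 + 15 + 1 + 1 + 5 + 3 + 1 + 1 = 28.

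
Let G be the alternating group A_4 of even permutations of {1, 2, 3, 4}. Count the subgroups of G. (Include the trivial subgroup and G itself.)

10

|G| = 12, so by Lagrange every subgroup order divides 12. Divisors: 1, 2, 3, 4, 6, 12.
Subgroups by order — order 1: 1; order 2: 3; order 3: 4; order 4: 1; order 6: 0; order 12: 1.
Total: 1 + 3 + 4 + 1 + 0 + 1 = 10.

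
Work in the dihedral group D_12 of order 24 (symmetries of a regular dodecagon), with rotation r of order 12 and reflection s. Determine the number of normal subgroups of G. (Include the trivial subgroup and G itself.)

G has 34 subgroups. Checking conjugation-invariance by order — order 1: 1/1 normal; order 2: 1/13 normal; order 3: 1/1 normal; order 4: 1/7 normal; order 6: 1/5 normal; order 8: 0/3 normal; order 12: 3/3 normal; order 24: 1/1 normal.
Total normal subgroups: 9.

9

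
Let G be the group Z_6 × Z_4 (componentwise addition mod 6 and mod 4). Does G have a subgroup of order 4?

4 | 24. A subgroup of order 4 is {(0,0), (0,1), (0,2), (0,3)}.

Yes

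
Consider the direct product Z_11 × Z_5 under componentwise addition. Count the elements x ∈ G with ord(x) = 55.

An element (a,b) has order lcm(ord(a), ord(b)); count pairs with lcm equal to 55.
Enumerating gives 40 such elements.

40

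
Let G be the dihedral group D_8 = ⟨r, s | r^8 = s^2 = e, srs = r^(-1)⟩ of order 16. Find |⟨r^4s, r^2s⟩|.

8

|⟨r^4s⟩| = 2 and |⟨r^2s⟩| = 2, so |H| is a multiple of lcm(2, 2) = 2 and divides |G| = 16.
Closing under the operation: H = {e, r^2, r^4, r^6, s, r^2s, r^4s, r^6s}, so |H| = 8.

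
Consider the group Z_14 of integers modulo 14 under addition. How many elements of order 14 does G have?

In a cyclic group of order 14, the number of elements of order d (for d | 14) is φ(d).
φ(14) = 6.

6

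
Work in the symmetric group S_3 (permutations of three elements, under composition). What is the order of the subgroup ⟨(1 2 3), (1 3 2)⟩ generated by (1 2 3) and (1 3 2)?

3

|⟨(1 2 3)⟩| = 3 and |⟨(1 3 2)⟩| = 3, so |H| is a multiple of lcm(3, 3) = 3 and divides |G| = 6.
Closing under the operation: H = {e, (1 2 3), (1 3 2)}, so |H| = 3.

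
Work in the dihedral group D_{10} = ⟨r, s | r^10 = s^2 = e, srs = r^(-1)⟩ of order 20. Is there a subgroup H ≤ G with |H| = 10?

Yes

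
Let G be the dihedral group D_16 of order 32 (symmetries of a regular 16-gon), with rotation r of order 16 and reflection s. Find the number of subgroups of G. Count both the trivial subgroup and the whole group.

36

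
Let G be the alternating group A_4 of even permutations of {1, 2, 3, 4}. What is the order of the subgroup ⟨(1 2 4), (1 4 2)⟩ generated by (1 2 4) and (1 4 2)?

3

|⟨(1 2 4)⟩| = 3 and |⟨(1 4 2)⟩| = 3, so |H| is a multiple of lcm(3, 3) = 3 and divides |G| = 12.
Closing under the operation: H = {e, (1 2 4), (1 4 2)}, so |H| = 3.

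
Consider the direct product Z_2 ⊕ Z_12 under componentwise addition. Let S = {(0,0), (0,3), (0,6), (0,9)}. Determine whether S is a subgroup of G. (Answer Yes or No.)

|S| = 4 divides |G| = 24, consistent with Lagrange.
S contains the identity, every element's inverse is in S, and S is closed under +: it is a subgroup.
In fact S = ⟨(0,3)⟩.

Yes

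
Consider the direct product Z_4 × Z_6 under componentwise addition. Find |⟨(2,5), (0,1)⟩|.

|⟨(2,5)⟩| = 6 and |⟨(0,1)⟩| = 6, so |H| is a multiple of lcm(6, 6) = 6 and divides |G| = 24.
Closing under the operation: H = {(0,0), (0,1), (0,2), (0,3), (0,4), (0,5), (2,0), (2,1), (2,2), (2,3), (2,4), (2,5)}, so |H| = 12.

12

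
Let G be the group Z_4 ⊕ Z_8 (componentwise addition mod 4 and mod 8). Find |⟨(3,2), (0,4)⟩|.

8

|⟨(3,2)⟩| = 4 and |⟨(0,4)⟩| = 2, so |H| is a multiple of lcm(4, 2) = 4 and divides |G| = 32.
Closing under the operation: H = {(0,0), (0,4), (1,2), (1,6), (2,0), (2,4), (3,2), (3,6)}, so |H| = 8.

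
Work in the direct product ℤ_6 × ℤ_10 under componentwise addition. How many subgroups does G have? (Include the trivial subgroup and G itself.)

20

|G| = 60, so by Lagrange every subgroup order divides 60. Divisors: 1, 2, 3, 4, 5, 6, 10, 12, 15, 20, 30, 60.
Subgroups by order — order 1: 1; order 2: 3; order 3: 1; order 4: 1; order 5: 1; order 6: 3; order 10: 3; order 12: 1; order 15: 1; order 20: 1; order 30: 3; order 60: 1.
Total: 1 + 3 + 1 + 1 + 1 + 3 + 3 + 1 + 1 + 1 + 3 + 1 = 20.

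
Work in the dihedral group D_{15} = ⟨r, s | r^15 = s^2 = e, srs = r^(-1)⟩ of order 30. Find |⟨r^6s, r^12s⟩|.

|⟨r^6s⟩| = 2 and |⟨r^12s⟩| = 2, so |H| is a multiple of lcm(2, 2) = 2 and divides |G| = 30.
Closing under the operation: H = {e, r^3, r^6, r^9, r^12, s, r^3s, r^6s, r^9s, r^12s}, so |H| = 10.

10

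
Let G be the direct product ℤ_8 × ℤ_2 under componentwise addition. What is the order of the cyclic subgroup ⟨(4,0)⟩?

2

The order of (4,0) in Z_8 × Z_2 is lcm(ord(4) in Z_8, ord(0) in Z_2).
ord(4) = 2 and ord(0) = 1, so |⟨(4,0)⟩| = lcm(2, 1) = 2.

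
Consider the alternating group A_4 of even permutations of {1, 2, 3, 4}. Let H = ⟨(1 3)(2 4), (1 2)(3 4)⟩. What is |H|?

|⟨(1 3)(2 4)⟩| = 2 and |⟨(1 2)(3 4)⟩| = 2, so |H| is a multiple of lcm(2, 2) = 2 and divides |G| = 12.
Closing under the operation: H = {e, (1 2)(3 4), (1 3)(2 4), (1 4)(2 3)}, so |H| = 4.

4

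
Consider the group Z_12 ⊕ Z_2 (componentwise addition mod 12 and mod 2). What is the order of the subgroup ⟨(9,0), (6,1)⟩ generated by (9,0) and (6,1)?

8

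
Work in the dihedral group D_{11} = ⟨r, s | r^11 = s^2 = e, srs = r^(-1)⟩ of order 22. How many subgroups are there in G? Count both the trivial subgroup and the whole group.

14

|G| = 22, so by Lagrange every subgroup order divides 22. Divisors: 1, 2, 11, 22.
Subgroups by order — order 1: 1; order 2: 11; order 11: 1; order 22: 1.
Total: 1 + 11 + 1 + 1 = 14.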